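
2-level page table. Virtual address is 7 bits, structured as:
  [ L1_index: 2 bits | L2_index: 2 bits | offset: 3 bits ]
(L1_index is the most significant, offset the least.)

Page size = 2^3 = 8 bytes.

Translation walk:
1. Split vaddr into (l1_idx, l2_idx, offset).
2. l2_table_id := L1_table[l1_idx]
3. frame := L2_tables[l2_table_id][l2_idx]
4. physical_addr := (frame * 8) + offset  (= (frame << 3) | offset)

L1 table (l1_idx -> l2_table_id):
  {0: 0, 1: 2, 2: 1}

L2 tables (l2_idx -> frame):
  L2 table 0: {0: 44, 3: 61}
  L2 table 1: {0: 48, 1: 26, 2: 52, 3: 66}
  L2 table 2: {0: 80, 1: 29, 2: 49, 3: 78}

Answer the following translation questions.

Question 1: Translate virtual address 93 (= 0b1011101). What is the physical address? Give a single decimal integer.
vaddr = 93 = 0b1011101
Split: l1_idx=2, l2_idx=3, offset=5
L1[2] = 1
L2[1][3] = 66
paddr = 66 * 8 + 5 = 533

Answer: 533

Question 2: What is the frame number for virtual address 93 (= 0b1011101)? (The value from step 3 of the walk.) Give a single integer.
Answer: 66

Derivation:
vaddr = 93: l1_idx=2, l2_idx=3
L1[2] = 1; L2[1][3] = 66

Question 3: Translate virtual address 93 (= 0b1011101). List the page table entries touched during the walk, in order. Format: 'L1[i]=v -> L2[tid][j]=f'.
vaddr = 93 = 0b1011101
Split: l1_idx=2, l2_idx=3, offset=5

Answer: L1[2]=1 -> L2[1][3]=66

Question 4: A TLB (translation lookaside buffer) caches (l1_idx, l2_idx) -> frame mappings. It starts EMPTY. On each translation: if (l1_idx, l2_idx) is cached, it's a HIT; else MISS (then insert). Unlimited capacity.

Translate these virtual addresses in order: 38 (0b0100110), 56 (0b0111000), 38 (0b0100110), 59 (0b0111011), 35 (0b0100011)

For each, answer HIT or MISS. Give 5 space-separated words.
Answer: MISS MISS HIT HIT HIT

Derivation:
vaddr=38: (1,0) not in TLB -> MISS, insert
vaddr=56: (1,3) not in TLB -> MISS, insert
vaddr=38: (1,0) in TLB -> HIT
vaddr=59: (1,3) in TLB -> HIT
vaddr=35: (1,0) in TLB -> HIT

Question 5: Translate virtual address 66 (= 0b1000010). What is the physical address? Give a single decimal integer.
vaddr = 66 = 0b1000010
Split: l1_idx=2, l2_idx=0, offset=2
L1[2] = 1
L2[1][0] = 48
paddr = 48 * 8 + 2 = 386

Answer: 386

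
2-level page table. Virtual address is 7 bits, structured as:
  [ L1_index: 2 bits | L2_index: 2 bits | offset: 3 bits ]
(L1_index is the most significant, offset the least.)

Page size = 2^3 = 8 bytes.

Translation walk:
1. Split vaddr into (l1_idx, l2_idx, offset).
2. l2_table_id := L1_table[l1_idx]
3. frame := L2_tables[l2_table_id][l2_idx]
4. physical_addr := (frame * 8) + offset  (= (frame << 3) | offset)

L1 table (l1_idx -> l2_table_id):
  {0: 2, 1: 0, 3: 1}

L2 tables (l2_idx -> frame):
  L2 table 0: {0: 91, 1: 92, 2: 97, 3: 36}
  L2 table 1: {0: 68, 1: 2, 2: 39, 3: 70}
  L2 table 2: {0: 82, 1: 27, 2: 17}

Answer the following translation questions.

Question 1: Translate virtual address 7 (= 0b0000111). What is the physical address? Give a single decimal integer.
Answer: 663

Derivation:
vaddr = 7 = 0b0000111
Split: l1_idx=0, l2_idx=0, offset=7
L1[0] = 2
L2[2][0] = 82
paddr = 82 * 8 + 7 = 663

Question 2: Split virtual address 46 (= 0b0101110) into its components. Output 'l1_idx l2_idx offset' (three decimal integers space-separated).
vaddr = 46 = 0b0101110
  top 2 bits -> l1_idx = 1
  next 2 bits -> l2_idx = 1
  bottom 3 bits -> offset = 6

Answer: 1 1 6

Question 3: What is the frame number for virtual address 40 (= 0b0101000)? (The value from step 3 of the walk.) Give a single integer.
Answer: 92

Derivation:
vaddr = 40: l1_idx=1, l2_idx=1
L1[1] = 0; L2[0][1] = 92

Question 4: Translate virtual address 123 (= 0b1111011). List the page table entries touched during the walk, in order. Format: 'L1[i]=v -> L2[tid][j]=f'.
Answer: L1[3]=1 -> L2[1][3]=70

Derivation:
vaddr = 123 = 0b1111011
Split: l1_idx=3, l2_idx=3, offset=3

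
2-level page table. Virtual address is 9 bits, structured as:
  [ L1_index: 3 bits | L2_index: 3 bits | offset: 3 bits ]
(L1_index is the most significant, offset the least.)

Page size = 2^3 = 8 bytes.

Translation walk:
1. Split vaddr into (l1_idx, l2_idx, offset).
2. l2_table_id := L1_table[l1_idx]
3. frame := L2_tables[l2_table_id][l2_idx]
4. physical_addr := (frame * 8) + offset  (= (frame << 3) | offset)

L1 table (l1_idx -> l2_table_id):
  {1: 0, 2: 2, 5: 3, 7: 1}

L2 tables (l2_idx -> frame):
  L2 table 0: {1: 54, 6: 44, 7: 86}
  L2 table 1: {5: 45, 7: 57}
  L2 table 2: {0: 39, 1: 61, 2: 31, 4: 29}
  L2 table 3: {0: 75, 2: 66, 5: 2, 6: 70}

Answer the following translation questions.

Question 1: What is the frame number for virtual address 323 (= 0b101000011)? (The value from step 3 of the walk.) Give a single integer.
vaddr = 323: l1_idx=5, l2_idx=0
L1[5] = 3; L2[3][0] = 75

Answer: 75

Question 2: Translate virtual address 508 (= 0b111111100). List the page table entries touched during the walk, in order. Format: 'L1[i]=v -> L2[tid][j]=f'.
Answer: L1[7]=1 -> L2[1][7]=57

Derivation:
vaddr = 508 = 0b111111100
Split: l1_idx=7, l2_idx=7, offset=4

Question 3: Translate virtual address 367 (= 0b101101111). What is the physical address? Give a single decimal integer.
Answer: 23

Derivation:
vaddr = 367 = 0b101101111
Split: l1_idx=5, l2_idx=5, offset=7
L1[5] = 3
L2[3][5] = 2
paddr = 2 * 8 + 7 = 23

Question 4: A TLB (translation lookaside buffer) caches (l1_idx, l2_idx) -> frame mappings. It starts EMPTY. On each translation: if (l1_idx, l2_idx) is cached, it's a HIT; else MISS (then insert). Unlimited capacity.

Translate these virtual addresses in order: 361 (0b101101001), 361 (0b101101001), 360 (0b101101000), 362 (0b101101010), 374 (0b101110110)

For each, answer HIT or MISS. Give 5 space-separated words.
Answer: MISS HIT HIT HIT MISS

Derivation:
vaddr=361: (5,5) not in TLB -> MISS, insert
vaddr=361: (5,5) in TLB -> HIT
vaddr=360: (5,5) in TLB -> HIT
vaddr=362: (5,5) in TLB -> HIT
vaddr=374: (5,6) not in TLB -> MISS, insert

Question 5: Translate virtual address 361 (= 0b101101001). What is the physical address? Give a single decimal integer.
Answer: 17

Derivation:
vaddr = 361 = 0b101101001
Split: l1_idx=5, l2_idx=5, offset=1
L1[5] = 3
L2[3][5] = 2
paddr = 2 * 8 + 1 = 17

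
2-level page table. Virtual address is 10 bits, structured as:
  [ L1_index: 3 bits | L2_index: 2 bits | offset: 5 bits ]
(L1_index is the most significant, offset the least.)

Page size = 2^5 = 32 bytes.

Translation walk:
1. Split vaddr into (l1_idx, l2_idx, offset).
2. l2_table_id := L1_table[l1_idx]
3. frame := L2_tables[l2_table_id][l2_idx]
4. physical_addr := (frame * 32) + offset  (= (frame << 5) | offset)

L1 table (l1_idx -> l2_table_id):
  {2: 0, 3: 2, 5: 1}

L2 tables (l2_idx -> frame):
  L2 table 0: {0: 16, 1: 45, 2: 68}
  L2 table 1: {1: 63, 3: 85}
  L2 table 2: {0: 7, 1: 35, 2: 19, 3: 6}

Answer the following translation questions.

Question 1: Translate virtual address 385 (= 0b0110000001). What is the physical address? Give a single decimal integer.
Answer: 225

Derivation:
vaddr = 385 = 0b0110000001
Split: l1_idx=3, l2_idx=0, offset=1
L1[3] = 2
L2[2][0] = 7
paddr = 7 * 32 + 1 = 225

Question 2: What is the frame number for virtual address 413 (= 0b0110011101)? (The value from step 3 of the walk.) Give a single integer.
vaddr = 413: l1_idx=3, l2_idx=0
L1[3] = 2; L2[2][0] = 7

Answer: 7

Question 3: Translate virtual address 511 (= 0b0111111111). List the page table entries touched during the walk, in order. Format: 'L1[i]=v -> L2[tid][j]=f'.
Answer: L1[3]=2 -> L2[2][3]=6

Derivation:
vaddr = 511 = 0b0111111111
Split: l1_idx=3, l2_idx=3, offset=31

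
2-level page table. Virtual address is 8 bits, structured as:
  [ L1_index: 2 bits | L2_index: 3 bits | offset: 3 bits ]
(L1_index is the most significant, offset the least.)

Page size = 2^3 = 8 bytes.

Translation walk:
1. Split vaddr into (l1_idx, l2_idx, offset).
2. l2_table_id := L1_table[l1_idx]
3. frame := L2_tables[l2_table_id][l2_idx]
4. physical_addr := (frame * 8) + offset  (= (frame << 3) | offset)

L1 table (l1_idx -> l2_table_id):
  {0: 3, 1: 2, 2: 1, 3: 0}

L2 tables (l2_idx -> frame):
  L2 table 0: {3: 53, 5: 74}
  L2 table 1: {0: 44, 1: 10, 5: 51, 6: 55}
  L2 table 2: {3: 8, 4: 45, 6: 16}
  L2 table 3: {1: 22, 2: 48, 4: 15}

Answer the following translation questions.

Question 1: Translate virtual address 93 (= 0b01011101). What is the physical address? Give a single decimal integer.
vaddr = 93 = 0b01011101
Split: l1_idx=1, l2_idx=3, offset=5
L1[1] = 2
L2[2][3] = 8
paddr = 8 * 8 + 5 = 69

Answer: 69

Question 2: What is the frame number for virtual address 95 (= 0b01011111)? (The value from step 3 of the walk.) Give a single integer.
vaddr = 95: l1_idx=1, l2_idx=3
L1[1] = 2; L2[2][3] = 8

Answer: 8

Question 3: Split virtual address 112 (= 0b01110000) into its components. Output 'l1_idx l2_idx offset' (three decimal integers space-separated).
Answer: 1 6 0

Derivation:
vaddr = 112 = 0b01110000
  top 2 bits -> l1_idx = 1
  next 3 bits -> l2_idx = 6
  bottom 3 bits -> offset = 0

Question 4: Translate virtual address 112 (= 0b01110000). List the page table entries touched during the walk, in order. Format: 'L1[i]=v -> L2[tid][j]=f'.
Answer: L1[1]=2 -> L2[2][6]=16

Derivation:
vaddr = 112 = 0b01110000
Split: l1_idx=1, l2_idx=6, offset=0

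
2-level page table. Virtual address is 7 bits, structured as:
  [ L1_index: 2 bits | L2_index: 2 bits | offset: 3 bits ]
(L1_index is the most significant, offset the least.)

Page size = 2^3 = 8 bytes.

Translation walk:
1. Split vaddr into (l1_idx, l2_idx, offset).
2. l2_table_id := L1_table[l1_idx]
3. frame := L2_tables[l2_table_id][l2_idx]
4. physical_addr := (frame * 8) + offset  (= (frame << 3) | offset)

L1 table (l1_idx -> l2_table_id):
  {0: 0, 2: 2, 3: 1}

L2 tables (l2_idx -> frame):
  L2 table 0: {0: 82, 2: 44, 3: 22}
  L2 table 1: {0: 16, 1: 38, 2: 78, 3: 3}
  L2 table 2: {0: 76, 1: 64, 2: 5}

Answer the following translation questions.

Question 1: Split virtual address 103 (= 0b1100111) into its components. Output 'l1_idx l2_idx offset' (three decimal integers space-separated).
Answer: 3 0 7

Derivation:
vaddr = 103 = 0b1100111
  top 2 bits -> l1_idx = 3
  next 2 bits -> l2_idx = 0
  bottom 3 bits -> offset = 7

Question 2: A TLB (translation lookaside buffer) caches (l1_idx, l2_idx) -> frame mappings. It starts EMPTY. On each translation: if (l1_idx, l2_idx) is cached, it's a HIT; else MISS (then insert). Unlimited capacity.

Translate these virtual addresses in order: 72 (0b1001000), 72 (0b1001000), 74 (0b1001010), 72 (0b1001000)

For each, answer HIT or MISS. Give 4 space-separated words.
Answer: MISS HIT HIT HIT

Derivation:
vaddr=72: (2,1) not in TLB -> MISS, insert
vaddr=72: (2,1) in TLB -> HIT
vaddr=74: (2,1) in TLB -> HIT
vaddr=72: (2,1) in TLB -> HIT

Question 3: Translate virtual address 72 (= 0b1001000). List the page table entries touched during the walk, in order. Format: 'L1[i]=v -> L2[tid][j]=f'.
Answer: L1[2]=2 -> L2[2][1]=64

Derivation:
vaddr = 72 = 0b1001000
Split: l1_idx=2, l2_idx=1, offset=0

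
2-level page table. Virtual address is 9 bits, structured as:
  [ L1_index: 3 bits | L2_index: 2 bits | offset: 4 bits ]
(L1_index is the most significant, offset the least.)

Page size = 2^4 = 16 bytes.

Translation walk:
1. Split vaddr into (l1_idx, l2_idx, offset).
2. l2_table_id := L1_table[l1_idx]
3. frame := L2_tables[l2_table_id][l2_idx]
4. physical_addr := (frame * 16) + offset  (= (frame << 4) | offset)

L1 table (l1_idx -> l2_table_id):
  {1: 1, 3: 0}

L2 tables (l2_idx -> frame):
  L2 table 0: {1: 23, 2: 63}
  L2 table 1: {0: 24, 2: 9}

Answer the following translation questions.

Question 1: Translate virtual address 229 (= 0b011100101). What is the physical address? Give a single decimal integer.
vaddr = 229 = 0b011100101
Split: l1_idx=3, l2_idx=2, offset=5
L1[3] = 0
L2[0][2] = 63
paddr = 63 * 16 + 5 = 1013

Answer: 1013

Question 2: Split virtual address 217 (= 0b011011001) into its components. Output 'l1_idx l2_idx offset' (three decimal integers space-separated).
vaddr = 217 = 0b011011001
  top 3 bits -> l1_idx = 3
  next 2 bits -> l2_idx = 1
  bottom 4 bits -> offset = 9

Answer: 3 1 9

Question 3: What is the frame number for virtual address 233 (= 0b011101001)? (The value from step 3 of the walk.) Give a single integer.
Answer: 63

Derivation:
vaddr = 233: l1_idx=3, l2_idx=2
L1[3] = 0; L2[0][2] = 63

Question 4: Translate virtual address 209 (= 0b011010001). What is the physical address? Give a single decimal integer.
vaddr = 209 = 0b011010001
Split: l1_idx=3, l2_idx=1, offset=1
L1[3] = 0
L2[0][1] = 23
paddr = 23 * 16 + 1 = 369

Answer: 369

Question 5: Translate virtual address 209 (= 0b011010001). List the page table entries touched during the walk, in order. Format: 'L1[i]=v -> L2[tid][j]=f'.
vaddr = 209 = 0b011010001
Split: l1_idx=3, l2_idx=1, offset=1

Answer: L1[3]=0 -> L2[0][1]=23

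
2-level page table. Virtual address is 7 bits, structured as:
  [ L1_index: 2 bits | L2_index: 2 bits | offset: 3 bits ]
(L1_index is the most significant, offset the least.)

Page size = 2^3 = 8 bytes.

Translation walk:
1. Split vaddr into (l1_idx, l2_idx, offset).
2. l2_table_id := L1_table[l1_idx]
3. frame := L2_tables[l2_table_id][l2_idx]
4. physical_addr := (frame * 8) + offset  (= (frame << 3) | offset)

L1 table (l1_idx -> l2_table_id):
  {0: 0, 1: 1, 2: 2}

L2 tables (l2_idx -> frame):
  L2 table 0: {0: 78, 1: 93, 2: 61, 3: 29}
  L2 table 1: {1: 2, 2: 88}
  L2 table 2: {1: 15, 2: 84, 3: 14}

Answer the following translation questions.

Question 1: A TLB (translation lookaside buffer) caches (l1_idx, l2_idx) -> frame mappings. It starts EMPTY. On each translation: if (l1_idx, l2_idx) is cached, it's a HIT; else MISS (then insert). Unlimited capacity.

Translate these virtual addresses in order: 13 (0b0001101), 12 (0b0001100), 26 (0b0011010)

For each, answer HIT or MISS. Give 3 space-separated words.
Answer: MISS HIT MISS

Derivation:
vaddr=13: (0,1) not in TLB -> MISS, insert
vaddr=12: (0,1) in TLB -> HIT
vaddr=26: (0,3) not in TLB -> MISS, insert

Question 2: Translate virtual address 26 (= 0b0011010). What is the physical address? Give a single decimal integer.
vaddr = 26 = 0b0011010
Split: l1_idx=0, l2_idx=3, offset=2
L1[0] = 0
L2[0][3] = 29
paddr = 29 * 8 + 2 = 234

Answer: 234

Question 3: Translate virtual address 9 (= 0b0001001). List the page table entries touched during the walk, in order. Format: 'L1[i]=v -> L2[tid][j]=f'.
Answer: L1[0]=0 -> L2[0][1]=93

Derivation:
vaddr = 9 = 0b0001001
Split: l1_idx=0, l2_idx=1, offset=1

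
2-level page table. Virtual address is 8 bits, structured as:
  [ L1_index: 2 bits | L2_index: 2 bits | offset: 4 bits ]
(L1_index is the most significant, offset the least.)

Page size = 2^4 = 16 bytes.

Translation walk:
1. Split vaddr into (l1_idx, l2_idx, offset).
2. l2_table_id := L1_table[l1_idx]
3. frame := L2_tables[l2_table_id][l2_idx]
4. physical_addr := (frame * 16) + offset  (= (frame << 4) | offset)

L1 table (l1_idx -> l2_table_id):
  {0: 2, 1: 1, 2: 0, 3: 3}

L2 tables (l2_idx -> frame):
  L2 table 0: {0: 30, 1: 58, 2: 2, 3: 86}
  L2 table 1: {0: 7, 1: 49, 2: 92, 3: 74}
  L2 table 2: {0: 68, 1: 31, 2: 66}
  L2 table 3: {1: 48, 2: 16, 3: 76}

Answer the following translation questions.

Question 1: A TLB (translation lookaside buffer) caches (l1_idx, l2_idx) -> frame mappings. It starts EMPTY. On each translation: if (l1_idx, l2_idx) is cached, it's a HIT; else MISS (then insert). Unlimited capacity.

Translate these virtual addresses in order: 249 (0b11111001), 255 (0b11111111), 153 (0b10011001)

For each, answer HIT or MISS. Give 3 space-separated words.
vaddr=249: (3,3) not in TLB -> MISS, insert
vaddr=255: (3,3) in TLB -> HIT
vaddr=153: (2,1) not in TLB -> MISS, insert

Answer: MISS HIT MISS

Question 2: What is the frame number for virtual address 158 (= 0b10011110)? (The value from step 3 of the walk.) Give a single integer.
Answer: 58

Derivation:
vaddr = 158: l1_idx=2, l2_idx=1
L1[2] = 0; L2[0][1] = 58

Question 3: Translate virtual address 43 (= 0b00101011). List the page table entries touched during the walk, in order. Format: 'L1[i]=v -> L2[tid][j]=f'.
vaddr = 43 = 0b00101011
Split: l1_idx=0, l2_idx=2, offset=11

Answer: L1[0]=2 -> L2[2][2]=66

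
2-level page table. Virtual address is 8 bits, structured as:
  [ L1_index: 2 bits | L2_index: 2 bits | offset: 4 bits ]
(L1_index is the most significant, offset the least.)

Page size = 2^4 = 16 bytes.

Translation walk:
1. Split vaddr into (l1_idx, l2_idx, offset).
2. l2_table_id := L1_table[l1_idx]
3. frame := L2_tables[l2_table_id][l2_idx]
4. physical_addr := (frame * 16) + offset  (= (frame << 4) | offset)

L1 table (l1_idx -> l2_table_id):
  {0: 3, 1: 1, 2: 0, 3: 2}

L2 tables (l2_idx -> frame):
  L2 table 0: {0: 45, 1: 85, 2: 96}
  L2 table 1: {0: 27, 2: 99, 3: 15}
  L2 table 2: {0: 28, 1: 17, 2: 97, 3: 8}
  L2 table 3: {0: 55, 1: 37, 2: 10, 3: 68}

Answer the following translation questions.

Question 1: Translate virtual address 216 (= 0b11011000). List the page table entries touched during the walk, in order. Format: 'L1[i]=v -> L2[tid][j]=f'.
vaddr = 216 = 0b11011000
Split: l1_idx=3, l2_idx=1, offset=8

Answer: L1[3]=2 -> L2[2][1]=17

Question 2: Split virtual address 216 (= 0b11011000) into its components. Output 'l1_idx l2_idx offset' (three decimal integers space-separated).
Answer: 3 1 8

Derivation:
vaddr = 216 = 0b11011000
  top 2 bits -> l1_idx = 3
  next 2 bits -> l2_idx = 1
  bottom 4 bits -> offset = 8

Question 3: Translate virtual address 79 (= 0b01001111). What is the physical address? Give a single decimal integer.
Answer: 447

Derivation:
vaddr = 79 = 0b01001111
Split: l1_idx=1, l2_idx=0, offset=15
L1[1] = 1
L2[1][0] = 27
paddr = 27 * 16 + 15 = 447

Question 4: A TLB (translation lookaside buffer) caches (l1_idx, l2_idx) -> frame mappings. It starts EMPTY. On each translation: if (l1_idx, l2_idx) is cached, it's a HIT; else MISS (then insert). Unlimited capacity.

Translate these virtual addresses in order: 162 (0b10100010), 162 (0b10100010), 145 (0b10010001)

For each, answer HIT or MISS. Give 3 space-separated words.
Answer: MISS HIT MISS

Derivation:
vaddr=162: (2,2) not in TLB -> MISS, insert
vaddr=162: (2,2) in TLB -> HIT
vaddr=145: (2,1) not in TLB -> MISS, insert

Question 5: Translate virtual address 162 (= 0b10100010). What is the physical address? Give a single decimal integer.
Answer: 1538

Derivation:
vaddr = 162 = 0b10100010
Split: l1_idx=2, l2_idx=2, offset=2
L1[2] = 0
L2[0][2] = 96
paddr = 96 * 16 + 2 = 1538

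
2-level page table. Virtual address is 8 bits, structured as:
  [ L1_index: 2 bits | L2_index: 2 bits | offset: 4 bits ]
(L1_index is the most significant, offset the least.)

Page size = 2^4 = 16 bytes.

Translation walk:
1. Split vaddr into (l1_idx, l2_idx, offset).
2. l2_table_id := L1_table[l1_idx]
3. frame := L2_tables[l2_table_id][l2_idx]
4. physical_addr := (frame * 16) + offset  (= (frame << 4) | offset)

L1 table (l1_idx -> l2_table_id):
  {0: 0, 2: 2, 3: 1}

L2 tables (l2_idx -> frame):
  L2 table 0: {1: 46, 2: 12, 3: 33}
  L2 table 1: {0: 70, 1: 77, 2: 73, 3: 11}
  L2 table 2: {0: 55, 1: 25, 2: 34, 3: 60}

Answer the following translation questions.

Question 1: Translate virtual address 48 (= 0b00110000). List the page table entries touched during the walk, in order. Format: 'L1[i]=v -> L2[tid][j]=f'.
vaddr = 48 = 0b00110000
Split: l1_idx=0, l2_idx=3, offset=0

Answer: L1[0]=0 -> L2[0][3]=33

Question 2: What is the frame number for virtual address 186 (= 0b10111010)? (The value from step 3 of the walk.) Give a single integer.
Answer: 60

Derivation:
vaddr = 186: l1_idx=2, l2_idx=3
L1[2] = 2; L2[2][3] = 60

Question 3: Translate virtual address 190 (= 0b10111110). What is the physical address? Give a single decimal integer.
Answer: 974

Derivation:
vaddr = 190 = 0b10111110
Split: l1_idx=2, l2_idx=3, offset=14
L1[2] = 2
L2[2][3] = 60
paddr = 60 * 16 + 14 = 974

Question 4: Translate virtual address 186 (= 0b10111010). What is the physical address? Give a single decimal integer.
vaddr = 186 = 0b10111010
Split: l1_idx=2, l2_idx=3, offset=10
L1[2] = 2
L2[2][3] = 60
paddr = 60 * 16 + 10 = 970

Answer: 970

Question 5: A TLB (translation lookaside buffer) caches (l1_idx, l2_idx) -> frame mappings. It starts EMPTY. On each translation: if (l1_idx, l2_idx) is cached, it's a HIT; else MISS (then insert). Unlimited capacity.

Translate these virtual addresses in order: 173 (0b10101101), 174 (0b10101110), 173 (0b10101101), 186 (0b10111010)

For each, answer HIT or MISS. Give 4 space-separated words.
vaddr=173: (2,2) not in TLB -> MISS, insert
vaddr=174: (2,2) in TLB -> HIT
vaddr=173: (2,2) in TLB -> HIT
vaddr=186: (2,3) not in TLB -> MISS, insert

Answer: MISS HIT HIT MISS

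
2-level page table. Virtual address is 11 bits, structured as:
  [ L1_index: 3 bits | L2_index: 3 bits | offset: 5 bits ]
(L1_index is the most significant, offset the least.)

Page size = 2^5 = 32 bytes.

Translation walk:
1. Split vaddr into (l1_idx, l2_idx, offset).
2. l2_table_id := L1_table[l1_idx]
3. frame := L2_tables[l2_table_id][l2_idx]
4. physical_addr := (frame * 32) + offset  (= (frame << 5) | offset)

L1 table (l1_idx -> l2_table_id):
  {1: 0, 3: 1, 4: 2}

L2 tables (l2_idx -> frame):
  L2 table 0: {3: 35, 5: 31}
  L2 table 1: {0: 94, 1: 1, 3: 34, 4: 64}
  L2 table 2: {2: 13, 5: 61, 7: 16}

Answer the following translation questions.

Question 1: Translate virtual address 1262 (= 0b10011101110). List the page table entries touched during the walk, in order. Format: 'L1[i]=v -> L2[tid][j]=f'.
vaddr = 1262 = 0b10011101110
Split: l1_idx=4, l2_idx=7, offset=14

Answer: L1[4]=2 -> L2[2][7]=16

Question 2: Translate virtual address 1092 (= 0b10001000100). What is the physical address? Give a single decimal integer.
vaddr = 1092 = 0b10001000100
Split: l1_idx=4, l2_idx=2, offset=4
L1[4] = 2
L2[2][2] = 13
paddr = 13 * 32 + 4 = 420

Answer: 420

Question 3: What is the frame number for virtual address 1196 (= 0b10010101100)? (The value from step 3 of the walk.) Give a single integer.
Answer: 61

Derivation:
vaddr = 1196: l1_idx=4, l2_idx=5
L1[4] = 2; L2[2][5] = 61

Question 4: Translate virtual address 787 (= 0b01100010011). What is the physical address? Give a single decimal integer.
Answer: 3027

Derivation:
vaddr = 787 = 0b01100010011
Split: l1_idx=3, l2_idx=0, offset=19
L1[3] = 1
L2[1][0] = 94
paddr = 94 * 32 + 19 = 3027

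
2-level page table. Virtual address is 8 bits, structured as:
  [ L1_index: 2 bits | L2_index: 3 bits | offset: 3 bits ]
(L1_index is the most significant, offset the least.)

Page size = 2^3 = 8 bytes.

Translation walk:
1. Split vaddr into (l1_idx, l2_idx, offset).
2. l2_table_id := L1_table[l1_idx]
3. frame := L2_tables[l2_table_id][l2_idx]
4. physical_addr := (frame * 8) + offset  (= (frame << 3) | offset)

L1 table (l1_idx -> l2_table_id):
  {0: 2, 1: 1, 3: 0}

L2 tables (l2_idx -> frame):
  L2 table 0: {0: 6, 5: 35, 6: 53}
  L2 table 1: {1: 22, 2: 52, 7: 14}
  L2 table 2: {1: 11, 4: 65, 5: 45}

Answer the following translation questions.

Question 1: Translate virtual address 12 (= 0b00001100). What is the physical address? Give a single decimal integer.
Answer: 92

Derivation:
vaddr = 12 = 0b00001100
Split: l1_idx=0, l2_idx=1, offset=4
L1[0] = 2
L2[2][1] = 11
paddr = 11 * 8 + 4 = 92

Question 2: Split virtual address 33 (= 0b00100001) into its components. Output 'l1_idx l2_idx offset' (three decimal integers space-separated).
Answer: 0 4 1

Derivation:
vaddr = 33 = 0b00100001
  top 2 bits -> l1_idx = 0
  next 3 bits -> l2_idx = 4
  bottom 3 bits -> offset = 1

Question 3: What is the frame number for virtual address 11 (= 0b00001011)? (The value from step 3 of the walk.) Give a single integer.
Answer: 11

Derivation:
vaddr = 11: l1_idx=0, l2_idx=1
L1[0] = 2; L2[2][1] = 11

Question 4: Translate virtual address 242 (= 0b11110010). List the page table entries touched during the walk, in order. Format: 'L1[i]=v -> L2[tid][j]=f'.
Answer: L1[3]=0 -> L2[0][6]=53

Derivation:
vaddr = 242 = 0b11110010
Split: l1_idx=3, l2_idx=6, offset=2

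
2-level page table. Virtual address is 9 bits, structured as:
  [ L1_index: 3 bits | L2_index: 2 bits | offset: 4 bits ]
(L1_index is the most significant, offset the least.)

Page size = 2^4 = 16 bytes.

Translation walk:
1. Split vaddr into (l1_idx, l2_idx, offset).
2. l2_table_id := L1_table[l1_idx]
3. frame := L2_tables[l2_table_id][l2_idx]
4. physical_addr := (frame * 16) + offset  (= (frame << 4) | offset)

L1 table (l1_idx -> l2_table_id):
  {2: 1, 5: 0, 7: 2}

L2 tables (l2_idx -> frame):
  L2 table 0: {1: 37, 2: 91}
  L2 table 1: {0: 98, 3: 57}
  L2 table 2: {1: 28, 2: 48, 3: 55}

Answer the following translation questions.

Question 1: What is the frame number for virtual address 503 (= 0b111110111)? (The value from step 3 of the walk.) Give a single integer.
Answer: 55

Derivation:
vaddr = 503: l1_idx=7, l2_idx=3
L1[7] = 2; L2[2][3] = 55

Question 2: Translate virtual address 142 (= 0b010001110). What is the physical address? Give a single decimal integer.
vaddr = 142 = 0b010001110
Split: l1_idx=2, l2_idx=0, offset=14
L1[2] = 1
L2[1][0] = 98
paddr = 98 * 16 + 14 = 1582

Answer: 1582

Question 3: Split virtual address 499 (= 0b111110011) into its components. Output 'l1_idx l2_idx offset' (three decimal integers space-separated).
Answer: 7 3 3

Derivation:
vaddr = 499 = 0b111110011
  top 3 bits -> l1_idx = 7
  next 2 bits -> l2_idx = 3
  bottom 4 bits -> offset = 3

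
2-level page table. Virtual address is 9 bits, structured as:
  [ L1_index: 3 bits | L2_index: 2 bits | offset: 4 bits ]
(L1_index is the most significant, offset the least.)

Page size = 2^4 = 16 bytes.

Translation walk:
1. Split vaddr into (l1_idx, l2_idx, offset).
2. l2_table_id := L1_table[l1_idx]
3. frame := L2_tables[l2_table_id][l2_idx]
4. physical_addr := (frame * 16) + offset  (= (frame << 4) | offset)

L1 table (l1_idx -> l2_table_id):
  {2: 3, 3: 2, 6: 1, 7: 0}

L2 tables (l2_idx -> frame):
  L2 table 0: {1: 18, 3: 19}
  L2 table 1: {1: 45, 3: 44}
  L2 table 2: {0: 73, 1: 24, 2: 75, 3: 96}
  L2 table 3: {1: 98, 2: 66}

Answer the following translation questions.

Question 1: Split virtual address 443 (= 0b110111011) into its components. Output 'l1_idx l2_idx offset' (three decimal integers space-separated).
vaddr = 443 = 0b110111011
  top 3 bits -> l1_idx = 6
  next 2 bits -> l2_idx = 3
  bottom 4 bits -> offset = 11

Answer: 6 3 11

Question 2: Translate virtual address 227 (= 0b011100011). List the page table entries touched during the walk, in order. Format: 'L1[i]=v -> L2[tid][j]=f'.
Answer: L1[3]=2 -> L2[2][2]=75

Derivation:
vaddr = 227 = 0b011100011
Split: l1_idx=3, l2_idx=2, offset=3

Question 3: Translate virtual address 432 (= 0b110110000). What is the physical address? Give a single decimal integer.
vaddr = 432 = 0b110110000
Split: l1_idx=6, l2_idx=3, offset=0
L1[6] = 1
L2[1][3] = 44
paddr = 44 * 16 + 0 = 704

Answer: 704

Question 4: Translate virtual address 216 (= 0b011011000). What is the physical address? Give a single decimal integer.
Answer: 392

Derivation:
vaddr = 216 = 0b011011000
Split: l1_idx=3, l2_idx=1, offset=8
L1[3] = 2
L2[2][1] = 24
paddr = 24 * 16 + 8 = 392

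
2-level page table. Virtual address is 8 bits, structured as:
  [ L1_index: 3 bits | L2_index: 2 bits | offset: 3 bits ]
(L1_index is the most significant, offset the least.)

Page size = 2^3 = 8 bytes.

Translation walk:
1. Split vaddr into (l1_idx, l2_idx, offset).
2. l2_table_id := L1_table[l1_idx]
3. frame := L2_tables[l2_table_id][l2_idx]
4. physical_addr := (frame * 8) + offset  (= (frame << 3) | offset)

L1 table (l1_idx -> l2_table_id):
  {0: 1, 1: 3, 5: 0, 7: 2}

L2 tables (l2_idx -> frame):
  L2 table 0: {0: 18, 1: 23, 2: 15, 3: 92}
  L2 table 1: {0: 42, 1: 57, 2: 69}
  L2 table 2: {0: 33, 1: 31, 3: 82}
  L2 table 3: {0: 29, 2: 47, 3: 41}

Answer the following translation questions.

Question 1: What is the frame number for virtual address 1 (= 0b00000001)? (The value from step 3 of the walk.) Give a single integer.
Answer: 42

Derivation:
vaddr = 1: l1_idx=0, l2_idx=0
L1[0] = 1; L2[1][0] = 42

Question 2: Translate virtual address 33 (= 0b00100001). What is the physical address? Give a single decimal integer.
Answer: 233

Derivation:
vaddr = 33 = 0b00100001
Split: l1_idx=1, l2_idx=0, offset=1
L1[1] = 3
L2[3][0] = 29
paddr = 29 * 8 + 1 = 233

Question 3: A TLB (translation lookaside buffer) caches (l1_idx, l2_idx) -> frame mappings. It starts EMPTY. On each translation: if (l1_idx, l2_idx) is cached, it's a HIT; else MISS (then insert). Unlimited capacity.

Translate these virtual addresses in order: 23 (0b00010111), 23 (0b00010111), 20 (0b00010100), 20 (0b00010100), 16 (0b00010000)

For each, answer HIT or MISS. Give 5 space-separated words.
Answer: MISS HIT HIT HIT HIT

Derivation:
vaddr=23: (0,2) not in TLB -> MISS, insert
vaddr=23: (0,2) in TLB -> HIT
vaddr=20: (0,2) in TLB -> HIT
vaddr=20: (0,2) in TLB -> HIT
vaddr=16: (0,2) in TLB -> HIT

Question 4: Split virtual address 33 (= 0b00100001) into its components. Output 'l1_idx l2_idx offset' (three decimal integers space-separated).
vaddr = 33 = 0b00100001
  top 3 bits -> l1_idx = 1
  next 2 bits -> l2_idx = 0
  bottom 3 bits -> offset = 1

Answer: 1 0 1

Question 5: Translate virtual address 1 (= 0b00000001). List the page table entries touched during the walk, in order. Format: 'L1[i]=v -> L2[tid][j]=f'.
Answer: L1[0]=1 -> L2[1][0]=42

Derivation:
vaddr = 1 = 0b00000001
Split: l1_idx=0, l2_idx=0, offset=1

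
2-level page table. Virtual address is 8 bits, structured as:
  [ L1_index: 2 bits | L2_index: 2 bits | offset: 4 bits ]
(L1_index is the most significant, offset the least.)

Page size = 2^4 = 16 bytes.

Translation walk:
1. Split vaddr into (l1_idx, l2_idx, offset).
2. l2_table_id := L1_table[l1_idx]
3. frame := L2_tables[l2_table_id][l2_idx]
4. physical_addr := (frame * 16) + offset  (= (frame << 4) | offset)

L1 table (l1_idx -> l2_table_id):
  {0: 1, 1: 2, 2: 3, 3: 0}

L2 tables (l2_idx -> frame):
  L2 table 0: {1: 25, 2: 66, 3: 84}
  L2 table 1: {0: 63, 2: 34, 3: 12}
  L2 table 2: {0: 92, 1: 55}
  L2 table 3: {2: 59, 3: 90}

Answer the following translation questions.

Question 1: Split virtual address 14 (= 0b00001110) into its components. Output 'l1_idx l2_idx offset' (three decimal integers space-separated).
Answer: 0 0 14

Derivation:
vaddr = 14 = 0b00001110
  top 2 bits -> l1_idx = 0
  next 2 bits -> l2_idx = 0
  bottom 4 bits -> offset = 14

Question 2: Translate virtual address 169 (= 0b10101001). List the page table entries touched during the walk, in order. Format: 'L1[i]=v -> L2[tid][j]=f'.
Answer: L1[2]=3 -> L2[3][2]=59

Derivation:
vaddr = 169 = 0b10101001
Split: l1_idx=2, l2_idx=2, offset=9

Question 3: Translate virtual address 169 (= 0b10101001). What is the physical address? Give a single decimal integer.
Answer: 953

Derivation:
vaddr = 169 = 0b10101001
Split: l1_idx=2, l2_idx=2, offset=9
L1[2] = 3
L2[3][2] = 59
paddr = 59 * 16 + 9 = 953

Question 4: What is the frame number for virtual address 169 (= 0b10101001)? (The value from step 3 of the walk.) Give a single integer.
Answer: 59

Derivation:
vaddr = 169: l1_idx=2, l2_idx=2
L1[2] = 3; L2[3][2] = 59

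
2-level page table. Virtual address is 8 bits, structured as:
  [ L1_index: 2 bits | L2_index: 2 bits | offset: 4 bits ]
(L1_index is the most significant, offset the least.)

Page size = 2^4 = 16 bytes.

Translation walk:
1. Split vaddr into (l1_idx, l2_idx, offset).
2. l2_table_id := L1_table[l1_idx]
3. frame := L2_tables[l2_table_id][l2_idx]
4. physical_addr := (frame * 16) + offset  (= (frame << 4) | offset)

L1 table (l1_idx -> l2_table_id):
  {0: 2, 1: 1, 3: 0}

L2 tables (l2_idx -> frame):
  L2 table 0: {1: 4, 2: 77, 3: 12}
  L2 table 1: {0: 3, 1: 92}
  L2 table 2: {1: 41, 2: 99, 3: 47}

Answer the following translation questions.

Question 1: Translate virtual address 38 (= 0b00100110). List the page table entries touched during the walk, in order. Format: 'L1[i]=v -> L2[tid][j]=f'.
vaddr = 38 = 0b00100110
Split: l1_idx=0, l2_idx=2, offset=6

Answer: L1[0]=2 -> L2[2][2]=99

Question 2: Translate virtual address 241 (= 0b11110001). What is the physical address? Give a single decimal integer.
Answer: 193

Derivation:
vaddr = 241 = 0b11110001
Split: l1_idx=3, l2_idx=3, offset=1
L1[3] = 0
L2[0][3] = 12
paddr = 12 * 16 + 1 = 193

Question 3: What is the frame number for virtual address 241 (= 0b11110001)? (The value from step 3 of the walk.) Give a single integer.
Answer: 12

Derivation:
vaddr = 241: l1_idx=3, l2_idx=3
L1[3] = 0; L2[0][3] = 12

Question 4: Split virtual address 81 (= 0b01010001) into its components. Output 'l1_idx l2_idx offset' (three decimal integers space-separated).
vaddr = 81 = 0b01010001
  top 2 bits -> l1_idx = 1
  next 2 bits -> l2_idx = 1
  bottom 4 bits -> offset = 1

Answer: 1 1 1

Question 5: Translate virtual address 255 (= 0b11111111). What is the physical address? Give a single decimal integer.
vaddr = 255 = 0b11111111
Split: l1_idx=3, l2_idx=3, offset=15
L1[3] = 0
L2[0][3] = 12
paddr = 12 * 16 + 15 = 207

Answer: 207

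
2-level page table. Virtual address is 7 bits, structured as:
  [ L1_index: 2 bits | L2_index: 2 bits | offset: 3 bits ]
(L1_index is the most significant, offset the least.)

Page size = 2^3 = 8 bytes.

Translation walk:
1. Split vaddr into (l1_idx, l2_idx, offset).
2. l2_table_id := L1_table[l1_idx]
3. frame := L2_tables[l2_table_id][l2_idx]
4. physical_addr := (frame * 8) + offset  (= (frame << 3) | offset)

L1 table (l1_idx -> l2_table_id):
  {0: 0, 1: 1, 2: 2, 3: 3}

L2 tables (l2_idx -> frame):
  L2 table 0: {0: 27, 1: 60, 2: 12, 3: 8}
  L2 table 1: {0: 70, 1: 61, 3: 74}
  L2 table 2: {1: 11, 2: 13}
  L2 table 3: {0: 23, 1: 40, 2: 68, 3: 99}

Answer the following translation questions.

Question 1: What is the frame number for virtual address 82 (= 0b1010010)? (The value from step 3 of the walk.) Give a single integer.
vaddr = 82: l1_idx=2, l2_idx=2
L1[2] = 2; L2[2][2] = 13

Answer: 13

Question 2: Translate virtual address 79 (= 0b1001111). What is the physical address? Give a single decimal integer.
Answer: 95

Derivation:
vaddr = 79 = 0b1001111
Split: l1_idx=2, l2_idx=1, offset=7
L1[2] = 2
L2[2][1] = 11
paddr = 11 * 8 + 7 = 95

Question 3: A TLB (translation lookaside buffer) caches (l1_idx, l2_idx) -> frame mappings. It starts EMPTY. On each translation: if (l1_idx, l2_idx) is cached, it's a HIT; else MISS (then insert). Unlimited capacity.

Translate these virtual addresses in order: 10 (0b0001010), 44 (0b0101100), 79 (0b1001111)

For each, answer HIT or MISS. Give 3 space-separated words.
Answer: MISS MISS MISS

Derivation:
vaddr=10: (0,1) not in TLB -> MISS, insert
vaddr=44: (1,1) not in TLB -> MISS, insert
vaddr=79: (2,1) not in TLB -> MISS, insert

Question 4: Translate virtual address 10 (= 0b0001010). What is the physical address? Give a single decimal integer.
vaddr = 10 = 0b0001010
Split: l1_idx=0, l2_idx=1, offset=2
L1[0] = 0
L2[0][1] = 60
paddr = 60 * 8 + 2 = 482

Answer: 482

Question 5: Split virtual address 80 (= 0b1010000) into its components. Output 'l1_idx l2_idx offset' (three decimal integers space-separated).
vaddr = 80 = 0b1010000
  top 2 bits -> l1_idx = 2
  next 2 bits -> l2_idx = 2
  bottom 3 bits -> offset = 0

Answer: 2 2 0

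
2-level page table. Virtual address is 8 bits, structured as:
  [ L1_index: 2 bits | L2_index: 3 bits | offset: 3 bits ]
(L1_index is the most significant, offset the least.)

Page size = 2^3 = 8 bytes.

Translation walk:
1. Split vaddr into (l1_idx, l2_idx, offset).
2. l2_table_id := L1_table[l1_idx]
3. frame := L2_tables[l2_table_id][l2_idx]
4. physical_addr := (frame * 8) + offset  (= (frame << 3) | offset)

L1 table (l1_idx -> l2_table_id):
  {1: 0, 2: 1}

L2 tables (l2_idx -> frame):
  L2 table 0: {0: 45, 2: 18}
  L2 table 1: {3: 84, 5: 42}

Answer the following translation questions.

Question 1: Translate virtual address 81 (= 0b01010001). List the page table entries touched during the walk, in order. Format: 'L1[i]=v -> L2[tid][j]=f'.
vaddr = 81 = 0b01010001
Split: l1_idx=1, l2_idx=2, offset=1

Answer: L1[1]=0 -> L2[0][2]=18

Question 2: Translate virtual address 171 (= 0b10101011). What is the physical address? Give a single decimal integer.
Answer: 339

Derivation:
vaddr = 171 = 0b10101011
Split: l1_idx=2, l2_idx=5, offset=3
L1[2] = 1
L2[1][5] = 42
paddr = 42 * 8 + 3 = 339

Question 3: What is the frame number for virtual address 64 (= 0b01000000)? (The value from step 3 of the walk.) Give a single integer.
vaddr = 64: l1_idx=1, l2_idx=0
L1[1] = 0; L2[0][0] = 45

Answer: 45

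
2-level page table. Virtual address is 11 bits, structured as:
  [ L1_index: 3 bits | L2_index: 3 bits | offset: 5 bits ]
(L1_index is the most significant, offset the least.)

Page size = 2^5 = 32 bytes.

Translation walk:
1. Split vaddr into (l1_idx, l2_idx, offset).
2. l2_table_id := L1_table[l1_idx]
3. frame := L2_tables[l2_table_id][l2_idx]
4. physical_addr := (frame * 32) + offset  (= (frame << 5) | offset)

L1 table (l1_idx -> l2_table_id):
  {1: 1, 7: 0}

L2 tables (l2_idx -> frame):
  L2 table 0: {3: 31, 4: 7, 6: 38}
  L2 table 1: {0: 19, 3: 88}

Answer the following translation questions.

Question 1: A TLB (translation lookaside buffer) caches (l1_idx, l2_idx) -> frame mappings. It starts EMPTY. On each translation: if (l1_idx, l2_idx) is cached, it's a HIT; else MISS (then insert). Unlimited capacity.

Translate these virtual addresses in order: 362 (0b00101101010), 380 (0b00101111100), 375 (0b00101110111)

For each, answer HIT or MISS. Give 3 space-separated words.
Answer: MISS HIT HIT

Derivation:
vaddr=362: (1,3) not in TLB -> MISS, insert
vaddr=380: (1,3) in TLB -> HIT
vaddr=375: (1,3) in TLB -> HIT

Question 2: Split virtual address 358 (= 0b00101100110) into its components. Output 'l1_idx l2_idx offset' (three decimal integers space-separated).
Answer: 1 3 6

Derivation:
vaddr = 358 = 0b00101100110
  top 3 bits -> l1_idx = 1
  next 3 bits -> l2_idx = 3
  bottom 5 bits -> offset = 6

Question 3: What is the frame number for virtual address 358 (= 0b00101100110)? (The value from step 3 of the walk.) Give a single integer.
vaddr = 358: l1_idx=1, l2_idx=3
L1[1] = 1; L2[1][3] = 88

Answer: 88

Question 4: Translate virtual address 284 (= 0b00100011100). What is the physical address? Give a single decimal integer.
Answer: 636

Derivation:
vaddr = 284 = 0b00100011100
Split: l1_idx=1, l2_idx=0, offset=28
L1[1] = 1
L2[1][0] = 19
paddr = 19 * 32 + 28 = 636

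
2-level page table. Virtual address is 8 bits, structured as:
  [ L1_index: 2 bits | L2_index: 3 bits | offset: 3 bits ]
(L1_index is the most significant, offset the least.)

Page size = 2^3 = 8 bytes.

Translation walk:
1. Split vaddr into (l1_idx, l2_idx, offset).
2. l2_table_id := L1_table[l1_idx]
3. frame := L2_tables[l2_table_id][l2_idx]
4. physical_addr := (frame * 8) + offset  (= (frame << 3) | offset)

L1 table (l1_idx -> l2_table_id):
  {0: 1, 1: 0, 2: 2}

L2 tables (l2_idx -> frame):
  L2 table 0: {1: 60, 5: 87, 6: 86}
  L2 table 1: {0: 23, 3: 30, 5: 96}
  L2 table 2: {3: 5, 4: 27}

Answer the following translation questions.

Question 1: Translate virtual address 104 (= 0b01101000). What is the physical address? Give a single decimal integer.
Answer: 696

Derivation:
vaddr = 104 = 0b01101000
Split: l1_idx=1, l2_idx=5, offset=0
L1[1] = 0
L2[0][5] = 87
paddr = 87 * 8 + 0 = 696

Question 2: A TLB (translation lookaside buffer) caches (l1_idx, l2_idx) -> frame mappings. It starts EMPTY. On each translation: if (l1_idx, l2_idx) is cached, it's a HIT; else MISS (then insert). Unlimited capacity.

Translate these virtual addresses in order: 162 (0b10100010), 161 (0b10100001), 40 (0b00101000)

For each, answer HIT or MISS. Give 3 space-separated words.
vaddr=162: (2,4) not in TLB -> MISS, insert
vaddr=161: (2,4) in TLB -> HIT
vaddr=40: (0,5) not in TLB -> MISS, insert

Answer: MISS HIT MISS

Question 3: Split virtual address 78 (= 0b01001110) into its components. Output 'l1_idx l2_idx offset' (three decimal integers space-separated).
vaddr = 78 = 0b01001110
  top 2 bits -> l1_idx = 1
  next 3 bits -> l2_idx = 1
  bottom 3 bits -> offset = 6

Answer: 1 1 6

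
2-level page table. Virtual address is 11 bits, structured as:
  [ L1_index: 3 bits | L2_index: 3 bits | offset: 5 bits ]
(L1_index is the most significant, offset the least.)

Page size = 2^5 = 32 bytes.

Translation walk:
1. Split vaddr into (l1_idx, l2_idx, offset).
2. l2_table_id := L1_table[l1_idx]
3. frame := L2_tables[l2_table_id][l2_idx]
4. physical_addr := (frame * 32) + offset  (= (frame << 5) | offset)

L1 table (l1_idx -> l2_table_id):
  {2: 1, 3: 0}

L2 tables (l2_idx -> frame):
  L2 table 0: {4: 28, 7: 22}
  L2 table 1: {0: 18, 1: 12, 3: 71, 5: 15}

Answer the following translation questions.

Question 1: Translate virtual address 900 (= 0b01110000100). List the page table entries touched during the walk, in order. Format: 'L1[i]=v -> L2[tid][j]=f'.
vaddr = 900 = 0b01110000100
Split: l1_idx=3, l2_idx=4, offset=4

Answer: L1[3]=0 -> L2[0][4]=28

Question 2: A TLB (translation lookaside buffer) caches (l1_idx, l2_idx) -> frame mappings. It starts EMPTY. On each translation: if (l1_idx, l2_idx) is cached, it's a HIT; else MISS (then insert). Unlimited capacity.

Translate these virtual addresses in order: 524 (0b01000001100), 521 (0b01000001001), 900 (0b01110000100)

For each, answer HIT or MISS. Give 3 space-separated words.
Answer: MISS HIT MISS

Derivation:
vaddr=524: (2,0) not in TLB -> MISS, insert
vaddr=521: (2,0) in TLB -> HIT
vaddr=900: (3,4) not in TLB -> MISS, insert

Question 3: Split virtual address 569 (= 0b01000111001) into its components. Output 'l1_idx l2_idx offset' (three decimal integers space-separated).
vaddr = 569 = 0b01000111001
  top 3 bits -> l1_idx = 2
  next 3 bits -> l2_idx = 1
  bottom 5 bits -> offset = 25

Answer: 2 1 25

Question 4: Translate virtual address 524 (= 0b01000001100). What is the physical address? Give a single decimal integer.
vaddr = 524 = 0b01000001100
Split: l1_idx=2, l2_idx=0, offset=12
L1[2] = 1
L2[1][0] = 18
paddr = 18 * 32 + 12 = 588

Answer: 588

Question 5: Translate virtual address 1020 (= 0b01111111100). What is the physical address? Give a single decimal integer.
vaddr = 1020 = 0b01111111100
Split: l1_idx=3, l2_idx=7, offset=28
L1[3] = 0
L2[0][7] = 22
paddr = 22 * 32 + 28 = 732

Answer: 732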